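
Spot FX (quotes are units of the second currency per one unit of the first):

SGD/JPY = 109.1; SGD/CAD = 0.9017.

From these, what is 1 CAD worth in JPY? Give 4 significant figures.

1 CAD ÷ 0.9017 = 1.10902 SGD
1.10902 SGD × 109.1 = 120.994 JPY

CAD/JPY = 121.0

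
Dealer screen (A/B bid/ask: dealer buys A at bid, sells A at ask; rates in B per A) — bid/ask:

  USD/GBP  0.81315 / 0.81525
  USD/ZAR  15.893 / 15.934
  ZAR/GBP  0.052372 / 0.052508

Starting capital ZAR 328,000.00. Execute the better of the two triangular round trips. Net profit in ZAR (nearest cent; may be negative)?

Net profit: ZAR 6,879.13

Best loop ZAR → GBP → USD → ZAR:
ZAR 328,000.00 × 0.052372 (sell ZAR at bid) = GBP 17,178.02
GBP 17,178.02 ÷ 0.81525 (buy USD at ask) = USD 21,070.86
USD 21,070.86 × 15.893 (sell USD at bid) = ZAR 334,879.13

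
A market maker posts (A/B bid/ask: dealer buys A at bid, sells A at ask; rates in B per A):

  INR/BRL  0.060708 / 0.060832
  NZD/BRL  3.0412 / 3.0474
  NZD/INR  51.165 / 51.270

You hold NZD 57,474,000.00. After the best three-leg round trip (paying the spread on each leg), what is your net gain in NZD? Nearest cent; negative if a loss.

Net profit: NZD 1,107,550.80

Best loop NZD → INR → BRL → NZD:
NZD 57,474,000.00 × 51.165 (sell NZD at bid) = INR 2,940,657,210.00
INR 2,940,657,210.00 × 0.060708 (sell INR at bid) = BRL 178,521,417.90
BRL 178,521,417.90 ÷ 3.0474 (buy NZD at ask) = NZD 58,581,550.80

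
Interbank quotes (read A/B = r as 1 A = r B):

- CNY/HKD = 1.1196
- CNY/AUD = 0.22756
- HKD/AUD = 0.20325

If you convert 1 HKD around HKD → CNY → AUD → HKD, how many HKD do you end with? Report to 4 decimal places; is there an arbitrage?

Around HKD → CNY → AUD → HKD: 1 ÷ 1.1196 × 0.22756 ÷ 0.20325 = 1.000006
Product ≈ 1 (deviation 0.001%, within rounding noise).

1.0000 (no arbitrage)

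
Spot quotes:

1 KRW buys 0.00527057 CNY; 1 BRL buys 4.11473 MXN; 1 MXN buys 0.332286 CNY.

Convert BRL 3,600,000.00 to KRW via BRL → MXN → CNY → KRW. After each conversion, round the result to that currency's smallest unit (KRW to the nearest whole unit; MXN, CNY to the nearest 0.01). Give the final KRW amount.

KRW 933,895,541

BRL 3,600,000.00 × 4.11473 = MXN 14,813,028.00
MXN 14,813,028.00 × 0.332286 = CNY 4,922,161.82
CNY 4,922,161.82 ÷ 0.00527057 = KRW 933,895,541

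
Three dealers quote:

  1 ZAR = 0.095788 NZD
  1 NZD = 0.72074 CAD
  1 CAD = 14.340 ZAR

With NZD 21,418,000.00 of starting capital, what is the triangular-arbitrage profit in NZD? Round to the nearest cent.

Profitable loop is NZD → ZAR → CAD → NZD:
NZD 21,418,000.00 ÷ 0.095788 = ZAR 223,597,945.46
ZAR 223,597,945.46 ÷ 14.340 = CAD 15,592,604.29
CAD 15,592,604.29 ÷ 0.72074 = NZD 21,634,159.73
Profit = NZD 21,634,159.73 − NZD 21,418,000.00

Profit: NZD 216,159.73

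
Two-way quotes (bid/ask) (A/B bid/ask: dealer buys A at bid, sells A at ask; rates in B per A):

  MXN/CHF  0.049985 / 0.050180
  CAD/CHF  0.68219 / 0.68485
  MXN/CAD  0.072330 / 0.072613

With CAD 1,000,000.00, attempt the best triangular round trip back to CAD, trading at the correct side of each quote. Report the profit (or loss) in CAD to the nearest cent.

Net profit: CAD 5,147.64

Best loop CAD → MXN → CHF → CAD:
CAD 1,000,000.00 ÷ 0.072613 (buy MXN at ask) = MXN 13,771,638.69
MXN 13,771,638.69 × 0.049985 (sell MXN at bid) = CHF 688,375.36
CHF 688,375.36 ÷ 0.68485 (buy CAD at ask) = CAD 1,005,147.64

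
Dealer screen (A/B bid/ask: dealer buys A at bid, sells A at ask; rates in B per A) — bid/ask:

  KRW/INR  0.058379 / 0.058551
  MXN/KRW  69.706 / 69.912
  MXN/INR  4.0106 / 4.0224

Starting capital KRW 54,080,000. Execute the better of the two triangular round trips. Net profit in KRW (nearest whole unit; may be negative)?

Net profit: KRW 631,452

Best loop KRW → INR → MXN → KRW:
KRW 54,080,000 × 0.058379 (sell KRW at bid) = INR 3,157,136.32
INR 3,157,136.32 ÷ 4.0224 (buy MXN at ask) = MXN 784,888.70
MXN 784,888.70 × 69.706 (sell MXN at bid) = KRW 54,711,452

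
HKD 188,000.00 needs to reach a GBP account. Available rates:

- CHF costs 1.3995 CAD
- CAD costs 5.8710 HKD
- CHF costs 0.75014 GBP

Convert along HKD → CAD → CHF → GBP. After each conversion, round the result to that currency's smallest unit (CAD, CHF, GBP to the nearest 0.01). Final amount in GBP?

GBP 17,163.87

HKD 188,000.00 ÷ 5.8710 = CAD 32,021.80
CAD 32,021.80 ÷ 1.3995 = CHF 22,880.89
CHF 22,880.89 × 0.75014 = GBP 17,163.87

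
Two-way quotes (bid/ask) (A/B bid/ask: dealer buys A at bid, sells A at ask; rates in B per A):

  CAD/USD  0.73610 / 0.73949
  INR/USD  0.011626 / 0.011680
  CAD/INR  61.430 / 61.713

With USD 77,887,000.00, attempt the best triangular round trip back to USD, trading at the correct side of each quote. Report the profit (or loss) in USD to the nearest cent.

Net profit: USD 1,652,396.66

Best loop USD → INR → CAD → USD:
USD 77,887,000.00 ÷ 0.011680 (buy INR at ask) = INR 6,668,407,534.25
INR 6,668,407,534.25 ÷ 61.713 (buy CAD at ask) = CAD 108,055,151.01
CAD 108,055,151.01 × 0.73610 (sell CAD at bid) = USD 79,539,396.66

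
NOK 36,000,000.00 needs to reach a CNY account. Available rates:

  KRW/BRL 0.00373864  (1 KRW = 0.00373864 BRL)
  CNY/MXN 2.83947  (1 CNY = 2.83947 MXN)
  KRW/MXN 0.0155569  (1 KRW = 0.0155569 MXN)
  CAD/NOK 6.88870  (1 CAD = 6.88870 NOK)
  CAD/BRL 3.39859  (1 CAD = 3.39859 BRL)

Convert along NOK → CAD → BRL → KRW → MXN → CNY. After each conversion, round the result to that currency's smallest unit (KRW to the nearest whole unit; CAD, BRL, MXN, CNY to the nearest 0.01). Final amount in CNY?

NOK 36,000,000.00 ÷ 6.88870 = CAD 5,225,949.74
CAD 5,225,949.74 × 3.39859 = BRL 17,760,860.53
BRL 17,760,860.53 ÷ 0.00373864 = KRW 4,750,620,688
KRW 4,750,620,688 × 0.0155569 = MXN 73,904,930.98
MXN 73,904,930.98 ÷ 2.83947 = CNY 26,027,720.31

CNY 26,027,720.31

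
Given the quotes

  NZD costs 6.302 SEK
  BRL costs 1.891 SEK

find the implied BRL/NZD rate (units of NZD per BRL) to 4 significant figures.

1 BRL × 1.891 = 1.891 SEK
1.891 SEK ÷ 6.302 = 0.300063 NZD

BRL/NZD = 0.3001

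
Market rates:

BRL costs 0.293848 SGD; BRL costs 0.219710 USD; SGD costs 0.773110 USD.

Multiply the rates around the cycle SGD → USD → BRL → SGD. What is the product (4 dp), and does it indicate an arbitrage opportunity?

1.0340 (arbitrage exists)

Around SGD → USD → BRL → SGD: 1 × 0.773110 ÷ 0.219710 × 0.293848 = 1.033985
Product > 1; profitable direction is SGD → USD → BRL → SGD.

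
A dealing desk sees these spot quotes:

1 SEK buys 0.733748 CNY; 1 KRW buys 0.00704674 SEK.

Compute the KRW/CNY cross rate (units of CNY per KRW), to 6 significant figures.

KRW/CNY = 0.00517053

1 KRW × 0.00704674 = 0.00704674 SEK
0.00704674 SEK × 0.733748 = 0.00517053 CNY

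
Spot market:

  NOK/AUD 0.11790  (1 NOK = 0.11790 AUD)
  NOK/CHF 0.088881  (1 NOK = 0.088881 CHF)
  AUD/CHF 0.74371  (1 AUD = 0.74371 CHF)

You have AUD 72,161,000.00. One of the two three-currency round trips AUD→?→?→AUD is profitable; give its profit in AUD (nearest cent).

Profitable loop is AUD → NOK → CHF → AUD:
AUD 72,161,000.00 ÷ 0.11790 = NOK 612,052,586.94
NOK 612,052,586.94 × 0.088881 = CHF 54,399,845.98
CHF 54,399,845.98 ÷ 0.74371 = AUD 73,146,583.99
Profit = AUD 73,146,583.99 − AUD 72,161,000.00

Profit: AUD 985,583.99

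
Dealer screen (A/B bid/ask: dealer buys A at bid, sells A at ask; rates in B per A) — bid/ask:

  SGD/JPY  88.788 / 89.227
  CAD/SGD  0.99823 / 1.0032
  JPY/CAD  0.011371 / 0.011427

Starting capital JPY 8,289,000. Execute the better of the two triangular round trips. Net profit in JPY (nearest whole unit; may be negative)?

Best loop JPY → CAD → SGD → JPY:
JPY 8,289,000 × 0.011371 (sell JPY at bid) = CAD 94,254.22
CAD 94,254.22 × 0.99823 (sell CAD at bid) = SGD 94,087.39
SGD 94,087.39 × 88.788 (sell SGD at bid) = JPY 8,353,831

Net profit: JPY 64,831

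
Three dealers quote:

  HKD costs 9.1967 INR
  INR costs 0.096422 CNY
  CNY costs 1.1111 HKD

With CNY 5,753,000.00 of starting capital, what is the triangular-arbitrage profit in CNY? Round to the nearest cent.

Profitable loop is CNY → INR → HKD → CNY:
CNY 5,753,000.00 ÷ 0.096422 = INR 59,664,806.79
INR 59,664,806.79 ÷ 9.1967 = HKD 6,487,632.17
HKD 6,487,632.17 ÷ 1.1111 = CNY 5,838,927.34
Profit = CNY 5,838,927.34 − CNY 5,753,000.00

Profit: CNY 85,927.34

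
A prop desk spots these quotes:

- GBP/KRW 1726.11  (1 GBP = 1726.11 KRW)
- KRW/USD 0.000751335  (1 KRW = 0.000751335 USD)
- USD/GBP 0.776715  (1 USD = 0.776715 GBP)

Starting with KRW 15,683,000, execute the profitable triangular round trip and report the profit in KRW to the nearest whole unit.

Profit: KRW 114,666

Profitable loop is KRW → USD → GBP → KRW:
KRW 15,683,000 × 0.000751335 = USD 11,783.19
USD 11,783.19 × 0.776715 = GBP 9,152.18
GBP 9,152.18 × 1726.11 = KRW 15,797,666
Profit = KRW 15,797,666 − KRW 15,683,000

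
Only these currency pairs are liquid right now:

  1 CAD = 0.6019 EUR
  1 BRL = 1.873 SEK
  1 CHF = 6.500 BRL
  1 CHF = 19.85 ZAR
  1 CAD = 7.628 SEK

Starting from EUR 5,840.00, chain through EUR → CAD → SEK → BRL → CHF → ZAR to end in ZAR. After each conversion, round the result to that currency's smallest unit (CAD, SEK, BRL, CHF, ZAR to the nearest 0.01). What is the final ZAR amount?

ZAR 120,672.52

EUR 5,840.00 ÷ 0.6019 = CAD 9,702.61
CAD 9,702.61 × 7.628 = SEK 74,011.51
SEK 74,011.51 ÷ 1.873 = BRL 39,514.95
BRL 39,514.95 ÷ 6.500 = CHF 6,079.22
CHF 6,079.22 × 19.85 = ZAR 120,672.52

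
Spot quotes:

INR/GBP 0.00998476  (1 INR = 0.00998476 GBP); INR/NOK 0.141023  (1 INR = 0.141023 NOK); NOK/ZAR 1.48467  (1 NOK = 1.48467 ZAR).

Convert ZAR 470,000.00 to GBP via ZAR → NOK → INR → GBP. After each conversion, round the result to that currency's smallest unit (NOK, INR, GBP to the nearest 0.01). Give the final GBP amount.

GBP 22,413.81

ZAR 470,000.00 ÷ 1.48467 = NOK 316,568.67
NOK 316,568.67 ÷ 0.141023 = INR 2,244,801.70
INR 2,244,801.70 × 0.00998476 = GBP 22,413.81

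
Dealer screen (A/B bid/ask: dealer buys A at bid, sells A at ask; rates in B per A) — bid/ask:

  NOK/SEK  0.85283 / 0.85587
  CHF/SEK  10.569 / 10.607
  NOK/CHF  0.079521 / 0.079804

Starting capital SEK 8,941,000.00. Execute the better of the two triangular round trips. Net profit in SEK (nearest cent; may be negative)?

Best loop SEK → CHF → NOK → SEK:
SEK 8,941,000.00 ÷ 10.607 (buy CHF at ask) = CHF 842,933.91
CHF 842,933.91 ÷ 0.079804 (buy NOK at ask) = NOK 10,562,552.15
NOK 10,562,552.15 × 0.85283 (sell NOK at bid) = SEK 9,008,061.35

Net profit: SEK 67,061.35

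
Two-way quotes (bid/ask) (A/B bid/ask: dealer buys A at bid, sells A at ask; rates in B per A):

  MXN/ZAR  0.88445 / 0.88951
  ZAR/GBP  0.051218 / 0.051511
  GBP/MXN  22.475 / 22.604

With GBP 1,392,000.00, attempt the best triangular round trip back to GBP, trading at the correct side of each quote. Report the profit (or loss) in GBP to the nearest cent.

Best loop GBP → MXN → ZAR → GBP:
GBP 1,392,000.00 × 22.475 (sell GBP at bid) = MXN 31,285,200.00
MXN 31,285,200.00 × 0.88445 (sell MXN at bid) = ZAR 27,670,195.14
ZAR 27,670,195.14 × 0.051218 (sell ZAR at bid) = GBP 1,417,212.05

Net profit: GBP 25,212.05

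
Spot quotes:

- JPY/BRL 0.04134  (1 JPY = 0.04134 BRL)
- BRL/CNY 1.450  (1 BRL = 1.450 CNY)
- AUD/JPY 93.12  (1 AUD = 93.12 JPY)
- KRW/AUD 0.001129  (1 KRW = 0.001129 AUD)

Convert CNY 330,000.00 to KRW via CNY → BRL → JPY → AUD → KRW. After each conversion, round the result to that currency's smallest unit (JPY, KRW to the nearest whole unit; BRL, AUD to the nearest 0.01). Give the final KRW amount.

KRW 52,364,694

CNY 330,000.00 ÷ 1.450 = BRL 227,586.21
BRL 227,586.21 ÷ 0.04134 = JPY 5,505,230
JPY 5,505,230 ÷ 93.12 = AUD 59,119.74
AUD 59,119.74 ÷ 0.001129 = KRW 52,364,694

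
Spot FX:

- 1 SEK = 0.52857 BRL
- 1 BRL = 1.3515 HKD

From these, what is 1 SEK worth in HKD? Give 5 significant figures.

SEK/HKD = 0.71436

1 SEK × 0.52857 = 0.52857 BRL
0.52857 BRL × 1.3515 = 0.714362 HKD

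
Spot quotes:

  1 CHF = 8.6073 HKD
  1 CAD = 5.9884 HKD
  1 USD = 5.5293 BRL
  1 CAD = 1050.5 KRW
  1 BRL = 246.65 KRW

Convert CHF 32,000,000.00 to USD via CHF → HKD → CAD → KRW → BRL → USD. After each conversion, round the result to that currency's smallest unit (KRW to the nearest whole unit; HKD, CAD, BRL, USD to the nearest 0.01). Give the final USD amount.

USD 35,428,347.83

CHF 32,000,000.00 × 8.6073 = HKD 275,433,600.00
HKD 275,433,600.00 ÷ 5.9884 = CAD 45,994,522.74
CAD 45,994,522.74 × 1050.5 = KRW 48,317,246,138
KRW 48,317,246,138 ÷ 246.65 = BRL 195,893,963.67
BRL 195,893,963.67 ÷ 5.5293 = USD 35,428,347.83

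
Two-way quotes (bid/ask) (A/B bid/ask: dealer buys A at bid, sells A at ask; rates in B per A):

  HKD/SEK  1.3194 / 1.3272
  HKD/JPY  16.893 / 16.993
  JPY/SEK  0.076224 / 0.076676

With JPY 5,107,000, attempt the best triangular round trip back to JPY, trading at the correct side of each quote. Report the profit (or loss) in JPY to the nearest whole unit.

Net profit: JPY 64,456

Best loop JPY → HKD → SEK → JPY:
JPY 5,107,000 ÷ 16.993 (buy HKD at ask) = HKD 300,535.51
HKD 300,535.51 × 1.3194 (sell HKD at bid) = SEK 396,526.56
SEK 396,526.56 ÷ 0.076676 (buy JPY at ask) = JPY 5,171,456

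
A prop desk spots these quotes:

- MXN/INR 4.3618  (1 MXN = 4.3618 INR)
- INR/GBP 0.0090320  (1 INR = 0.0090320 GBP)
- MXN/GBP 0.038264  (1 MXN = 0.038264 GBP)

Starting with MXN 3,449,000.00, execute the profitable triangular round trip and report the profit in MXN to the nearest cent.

Profitable loop is MXN → INR → GBP → MXN:
MXN 3,449,000.00 × 4.3618 = INR 15,043,848.20
INR 15,043,848.20 × 0.0090320 = GBP 135,876.04
GBP 135,876.04 ÷ 0.038264 = MXN 3,551,014.97
Profit = MXN 3,551,014.97 − MXN 3,449,000.00

Profit: MXN 102,014.97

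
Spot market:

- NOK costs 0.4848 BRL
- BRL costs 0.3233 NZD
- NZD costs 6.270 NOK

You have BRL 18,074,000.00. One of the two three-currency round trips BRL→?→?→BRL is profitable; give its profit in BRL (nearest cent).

Profit: BRL 317,553.78

Profitable loop is BRL → NOK → NZD → BRL:
BRL 18,074,000.00 ÷ 0.4848 = NOK 37,281,353.14
NOK 37,281,353.14 ÷ 6.270 = NZD 5,945,989.34
NZD 5,945,989.34 ÷ 0.3233 = BRL 18,391,553.78
Profit = BRL 18,391,553.78 − BRL 18,074,000.00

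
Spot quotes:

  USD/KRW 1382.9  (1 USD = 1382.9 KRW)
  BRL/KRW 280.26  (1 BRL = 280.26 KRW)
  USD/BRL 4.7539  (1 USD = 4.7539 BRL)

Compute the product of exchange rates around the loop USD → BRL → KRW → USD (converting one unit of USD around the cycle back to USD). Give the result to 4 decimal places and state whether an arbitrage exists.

Around USD → BRL → KRW → USD: 1 × 4.7539 × 280.26 ÷ 1382.9 = 0.963430
Product < 1; profitable direction is USD → KRW → BRL → USD.

0.9634 (arbitrage exists)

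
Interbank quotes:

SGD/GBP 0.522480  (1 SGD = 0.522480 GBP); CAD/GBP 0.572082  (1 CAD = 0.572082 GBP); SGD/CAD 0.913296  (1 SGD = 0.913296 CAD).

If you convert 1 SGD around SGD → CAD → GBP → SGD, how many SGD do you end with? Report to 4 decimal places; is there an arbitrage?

1.0000 (no arbitrage)

Around SGD → CAD → GBP → SGD: 1 × 0.913296 × 0.572082 ÷ 0.522480 = 1.000000
Product ≈ 1 (deviation 0.000%, within rounding noise).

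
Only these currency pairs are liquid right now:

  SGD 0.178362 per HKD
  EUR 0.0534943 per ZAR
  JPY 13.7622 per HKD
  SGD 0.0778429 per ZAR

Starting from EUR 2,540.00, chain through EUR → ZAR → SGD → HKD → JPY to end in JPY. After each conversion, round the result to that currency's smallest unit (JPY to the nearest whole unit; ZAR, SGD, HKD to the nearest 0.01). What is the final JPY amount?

JPY 285,187

EUR 2,540.00 ÷ 0.0534943 = ZAR 47,481.69
ZAR 47,481.69 × 0.0778429 = SGD 3,696.11
SGD 3,696.11 ÷ 0.178362 = HKD 20,722.52
HKD 20,722.52 × 13.7622 = JPY 285,187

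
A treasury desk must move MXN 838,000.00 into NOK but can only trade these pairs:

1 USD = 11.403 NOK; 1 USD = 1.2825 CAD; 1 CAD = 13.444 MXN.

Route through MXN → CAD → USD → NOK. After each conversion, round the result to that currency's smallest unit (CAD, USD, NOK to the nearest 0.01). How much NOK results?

MXN 838,000.00 ÷ 13.444 = CAD 62,332.64
CAD 62,332.64 ÷ 1.2825 = USD 48,602.45
USD 48,602.45 × 11.403 = NOK 554,213.74

NOK 554,213.74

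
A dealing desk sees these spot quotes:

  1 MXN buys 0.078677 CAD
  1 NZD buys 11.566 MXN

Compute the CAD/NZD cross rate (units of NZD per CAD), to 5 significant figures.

CAD/NZD = 1.0989

1 CAD ÷ 0.078677 = 12.7102 MXN
12.7102 MXN ÷ 11.566 = 1.09893 NZD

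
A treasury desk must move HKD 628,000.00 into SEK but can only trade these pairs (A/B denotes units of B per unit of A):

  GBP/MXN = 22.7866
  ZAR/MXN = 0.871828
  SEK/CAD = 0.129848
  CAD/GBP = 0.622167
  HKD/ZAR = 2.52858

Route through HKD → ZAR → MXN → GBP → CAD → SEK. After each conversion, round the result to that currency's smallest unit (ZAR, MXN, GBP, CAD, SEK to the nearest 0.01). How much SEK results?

SEK 752,047.62

HKD 628,000.00 × 2.52858 = ZAR 1,587,948.24
ZAR 1,587,948.24 × 0.871828 = MXN 1,384,417.74
MXN 1,384,417.74 ÷ 22.7866 = GBP 60,755.78
GBP 60,755.78 ÷ 0.622167 = CAD 97,651.88
CAD 97,651.88 ÷ 0.129848 = SEK 752,047.62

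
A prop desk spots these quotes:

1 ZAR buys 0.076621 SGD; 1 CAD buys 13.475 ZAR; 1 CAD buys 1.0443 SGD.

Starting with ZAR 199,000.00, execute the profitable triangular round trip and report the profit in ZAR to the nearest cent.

Profitable loop is ZAR → CAD → SGD → ZAR:
ZAR 199,000.00 ÷ 13.475 = CAD 14,768.09
CAD 14,768.09 × 1.0443 = SGD 15,422.32
SGD 15,422.32 ÷ 0.076621 = ZAR 201,280.53
Profit = ZAR 201,280.53 − ZAR 199,000.00

Profit: ZAR 2,280.53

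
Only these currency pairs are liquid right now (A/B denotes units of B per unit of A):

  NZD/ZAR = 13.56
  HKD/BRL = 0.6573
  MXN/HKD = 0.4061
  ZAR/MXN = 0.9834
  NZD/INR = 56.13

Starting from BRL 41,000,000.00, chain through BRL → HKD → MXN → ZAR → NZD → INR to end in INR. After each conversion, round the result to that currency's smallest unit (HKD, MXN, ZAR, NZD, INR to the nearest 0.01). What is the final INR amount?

INR 646,535,511.00

BRL 41,000,000.00 ÷ 0.6573 = HKD 62,376,388.25
HKD 62,376,388.25 ÷ 0.4061 = MXN 153,598,592.10
MXN 153,598,592.10 ÷ 0.9834 = ZAR 156,191,368.82
ZAR 156,191,368.82 ÷ 13.56 = NZD 11,518,537.52
NZD 11,518,537.52 × 56.13 = INR 646,535,511.00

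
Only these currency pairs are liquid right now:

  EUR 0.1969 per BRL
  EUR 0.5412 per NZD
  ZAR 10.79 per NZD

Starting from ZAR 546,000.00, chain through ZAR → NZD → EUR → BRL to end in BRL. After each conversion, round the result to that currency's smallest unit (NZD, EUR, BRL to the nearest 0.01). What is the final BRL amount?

BRL 139,085.93

ZAR 546,000.00 ÷ 10.79 = NZD 50,602.41
NZD 50,602.41 × 0.5412 = EUR 27,386.02
EUR 27,386.02 ÷ 0.1969 = BRL 139,085.93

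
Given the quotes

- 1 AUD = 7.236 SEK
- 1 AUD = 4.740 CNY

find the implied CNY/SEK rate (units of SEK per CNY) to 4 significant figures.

1 CNY ÷ 4.740 = 0.21097 AUD
0.21097 AUD × 7.236 = 1.52658 SEK

CNY/SEK = 1.527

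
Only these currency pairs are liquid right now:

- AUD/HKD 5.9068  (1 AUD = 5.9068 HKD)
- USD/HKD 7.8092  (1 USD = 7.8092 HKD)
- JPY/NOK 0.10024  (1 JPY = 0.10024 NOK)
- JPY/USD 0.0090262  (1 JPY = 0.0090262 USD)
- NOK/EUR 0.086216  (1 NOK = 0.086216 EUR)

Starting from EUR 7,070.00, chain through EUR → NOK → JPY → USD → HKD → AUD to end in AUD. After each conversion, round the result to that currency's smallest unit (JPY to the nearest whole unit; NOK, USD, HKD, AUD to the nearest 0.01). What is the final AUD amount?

AUD 9,762.24

EUR 7,070.00 ÷ 0.086216 = NOK 82,003.34
NOK 82,003.34 ÷ 0.10024 = JPY 818,070
JPY 818,070 × 0.0090262 = USD 7,384.06
USD 7,384.06 × 7.8092 = HKD 57,663.60
HKD 57,663.60 ÷ 5.9068 = AUD 9,762.24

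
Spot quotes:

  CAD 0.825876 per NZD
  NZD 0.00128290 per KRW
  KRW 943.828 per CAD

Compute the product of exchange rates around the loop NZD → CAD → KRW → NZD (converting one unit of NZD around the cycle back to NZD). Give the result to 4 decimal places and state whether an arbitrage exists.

1.0000 (no arbitrage)

Around NZD → CAD → KRW → NZD: 1 × 0.825876 × 943.828 × 0.00128290 = 1.000001
Product ≈ 1 (deviation 0.000%, within rounding noise).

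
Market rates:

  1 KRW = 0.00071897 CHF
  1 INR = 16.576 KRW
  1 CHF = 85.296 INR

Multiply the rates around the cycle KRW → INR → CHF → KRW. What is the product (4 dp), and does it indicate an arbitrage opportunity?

0.9837 (arbitrage exists)

Around KRW → INR → CHF → KRW: 1 ÷ 16.576 ÷ 85.296 ÷ 0.00071897 = 0.983741
Product < 1; profitable direction is KRW → CHF → INR → KRW.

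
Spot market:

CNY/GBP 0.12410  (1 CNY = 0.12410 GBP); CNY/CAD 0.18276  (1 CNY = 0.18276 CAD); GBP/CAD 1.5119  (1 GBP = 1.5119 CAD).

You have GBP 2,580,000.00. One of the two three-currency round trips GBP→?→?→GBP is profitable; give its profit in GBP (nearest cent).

Profitable loop is GBP → CAD → CNY → GBP:
GBP 2,580,000.00 × 1.5119 = CAD 3,900,702.00
CAD 3,900,702.00 ÷ 0.18276 = CNY 21,343,302.69
CNY 21,343,302.69 × 0.12410 = GBP 2,648,703.86
Profit = GBP 2,648,703.86 − GBP 2,580,000.00

Profit: GBP 68,703.86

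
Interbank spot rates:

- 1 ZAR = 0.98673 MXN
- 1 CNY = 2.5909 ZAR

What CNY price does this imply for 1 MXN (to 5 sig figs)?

1 MXN ÷ 0.98673 = 1.01345 ZAR
1.01345 ZAR ÷ 2.5909 = 0.391157 CNY

MXN/CNY = 0.39116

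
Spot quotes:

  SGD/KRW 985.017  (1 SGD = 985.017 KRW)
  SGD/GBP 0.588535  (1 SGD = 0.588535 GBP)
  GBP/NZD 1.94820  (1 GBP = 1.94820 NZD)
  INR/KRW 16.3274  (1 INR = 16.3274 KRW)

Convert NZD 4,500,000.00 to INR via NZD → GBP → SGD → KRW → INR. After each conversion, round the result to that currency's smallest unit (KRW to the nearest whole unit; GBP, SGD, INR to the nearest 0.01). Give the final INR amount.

INR 236,773,651.71

NZD 4,500,000.00 ÷ 1.94820 = GBP 2,309,824.45
GBP 2,309,824.45 ÷ 0.588535 = SGD 3,924,701.93
SGD 3,924,701.93 × 985.017 = KRW 3,865,898,121
KRW 3,865,898,121 ÷ 16.3274 = INR 236,773,651.71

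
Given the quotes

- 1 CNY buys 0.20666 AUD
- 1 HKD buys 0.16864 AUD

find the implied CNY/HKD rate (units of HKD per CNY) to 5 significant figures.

1 CNY × 0.20666 = 0.20666 AUD
0.20666 AUD ÷ 0.16864 = 1.22545 HKD

CNY/HKD = 1.2255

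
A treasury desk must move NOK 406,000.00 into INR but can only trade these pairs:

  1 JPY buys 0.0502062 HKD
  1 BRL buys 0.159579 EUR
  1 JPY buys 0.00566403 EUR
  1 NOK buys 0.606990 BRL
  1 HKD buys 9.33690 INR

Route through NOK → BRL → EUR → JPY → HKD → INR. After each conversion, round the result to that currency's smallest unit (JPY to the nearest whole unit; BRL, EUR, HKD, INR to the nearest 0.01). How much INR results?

INR 3,254,751.18

NOK 406,000.00 × 0.606990 = BRL 246,437.94
BRL 246,437.94 × 0.159579 = EUR 39,326.32
EUR 39,326.32 ÷ 0.00566403 = JPY 6,943,169
JPY 6,943,169 × 0.0502062 = HKD 348,590.13
HKD 348,590.13 × 9.33690 = INR 3,254,751.18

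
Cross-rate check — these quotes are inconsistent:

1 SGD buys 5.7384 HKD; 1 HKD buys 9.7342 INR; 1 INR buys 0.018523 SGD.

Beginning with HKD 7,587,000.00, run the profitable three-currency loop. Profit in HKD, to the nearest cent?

Profit: HKD 263,051.28

Profitable loop is HKD → INR → SGD → HKD:
HKD 7,587,000.00 × 9.7342 = INR 73,853,375.40
INR 73,853,375.40 × 0.018523 = SGD 1,367,986.07
SGD 1,367,986.07 × 5.7384 = HKD 7,850,051.28
Profit = HKD 7,850,051.28 − HKD 7,587,000.00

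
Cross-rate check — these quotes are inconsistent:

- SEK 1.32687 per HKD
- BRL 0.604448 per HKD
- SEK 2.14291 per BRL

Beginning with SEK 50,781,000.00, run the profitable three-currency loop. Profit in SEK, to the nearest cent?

Profitable loop is SEK → BRL → HKD → SEK:
SEK 50,781,000.00 ÷ 2.14291 = BRL 23,697,215.47
BRL 23,697,215.47 ÷ 0.604448 = HKD 39,204,721.45
HKD 39,204,721.45 × 1.32687 = SEK 52,019,568.75
Profit = SEK 52,019,568.75 − SEK 50,781,000.00

Profit: SEK 1,238,568.75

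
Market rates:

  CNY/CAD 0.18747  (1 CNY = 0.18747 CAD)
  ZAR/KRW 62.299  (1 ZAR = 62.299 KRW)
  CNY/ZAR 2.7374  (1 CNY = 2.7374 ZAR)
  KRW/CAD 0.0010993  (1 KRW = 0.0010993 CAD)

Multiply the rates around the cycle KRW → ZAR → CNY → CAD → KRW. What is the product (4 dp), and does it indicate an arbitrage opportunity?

Around KRW → ZAR → CNY → CAD → KRW: 1 ÷ 62.299 ÷ 2.7374 × 0.18747 ÷ 0.0010993 = 0.999991
Product ≈ 1 (deviation 0.001%, within rounding noise).

1.0000 (no arbitrage)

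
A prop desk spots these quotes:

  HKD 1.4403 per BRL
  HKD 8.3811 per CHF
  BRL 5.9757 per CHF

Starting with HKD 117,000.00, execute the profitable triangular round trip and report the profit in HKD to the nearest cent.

Profit: HKD 3,150.78

Profitable loop is HKD → CHF → BRL → HKD:
HKD 117,000.00 ÷ 8.3811 = CHF 13,959.98
CHF 13,959.98 × 5.9757 = BRL 83,420.66
BRL 83,420.66 × 1.4403 = HKD 120,150.78
Profit = HKD 120,150.78 − HKD 117,000.00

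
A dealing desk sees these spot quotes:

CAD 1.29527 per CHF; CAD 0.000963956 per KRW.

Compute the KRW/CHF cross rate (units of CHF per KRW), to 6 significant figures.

KRW/CHF = 0.000744212

1 KRW × 0.000963956 = 0.000963956 CAD
0.000963956 CAD ÷ 1.29527 = 0.000744212 CHF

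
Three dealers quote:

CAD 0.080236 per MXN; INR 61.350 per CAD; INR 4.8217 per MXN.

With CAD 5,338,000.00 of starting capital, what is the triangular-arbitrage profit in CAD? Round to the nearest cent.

Profit: CAD 111,569.81

Profitable loop is CAD → INR → MXN → CAD:
CAD 5,338,000.00 × 61.350 = INR 327,486,300.00
INR 327,486,300.00 ÷ 4.8217 = MXN 67,919,260.84
MXN 67,919,260.84 × 0.080236 = CAD 5,449,569.81
Profit = CAD 5,449,569.81 − CAD 5,338,000.00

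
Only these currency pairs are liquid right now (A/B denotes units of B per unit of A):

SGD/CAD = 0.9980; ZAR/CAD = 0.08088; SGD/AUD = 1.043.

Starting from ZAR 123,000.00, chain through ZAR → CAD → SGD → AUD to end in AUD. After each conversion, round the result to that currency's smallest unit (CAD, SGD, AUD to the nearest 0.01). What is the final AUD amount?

AUD 10,396.81

ZAR 123,000.00 × 0.08088 = CAD 9,948.24
CAD 9,948.24 ÷ 0.9980 = SGD 9,968.18
SGD 9,968.18 × 1.043 = AUD 10,396.81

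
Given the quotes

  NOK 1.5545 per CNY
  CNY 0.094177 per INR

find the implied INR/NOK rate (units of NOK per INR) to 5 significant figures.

1 INR × 0.094177 = 0.094177 CNY
0.094177 CNY × 1.5545 = 0.146398 NOK

INR/NOK = 0.14640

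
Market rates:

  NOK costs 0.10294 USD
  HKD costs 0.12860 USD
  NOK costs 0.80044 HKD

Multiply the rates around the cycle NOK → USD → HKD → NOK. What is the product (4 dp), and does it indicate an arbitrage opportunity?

1.0000 (no arbitrage)

Around NOK → USD → HKD → NOK: 1 × 0.10294 ÷ 0.12860 ÷ 0.80044 = 1.000033
Product ≈ 1 (deviation 0.003%, within rounding noise).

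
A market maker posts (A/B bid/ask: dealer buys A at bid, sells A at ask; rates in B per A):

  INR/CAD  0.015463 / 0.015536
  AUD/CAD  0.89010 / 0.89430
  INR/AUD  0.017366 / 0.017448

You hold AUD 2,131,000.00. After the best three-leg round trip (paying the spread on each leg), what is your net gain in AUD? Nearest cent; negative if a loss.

Net result: AUD -10,770.69 (no profitable arbitrage after spreads)

Best loop AUD → CAD → INR → AUD:
AUD 2,131,000.00 × 0.89010 (sell AUD at bid) = CAD 1,896,803.10
CAD 1,896,803.10 ÷ 0.015536 (buy INR at ask) = INR 122,090,827.75
INR 122,090,827.75 × 0.017366 (sell INR at bid) = AUD 2,120,229.31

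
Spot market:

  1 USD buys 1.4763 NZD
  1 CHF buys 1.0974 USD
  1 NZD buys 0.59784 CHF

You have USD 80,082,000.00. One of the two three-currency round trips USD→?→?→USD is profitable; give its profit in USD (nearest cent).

Profitable loop is USD → CHF → NZD → USD:
USD 80,082,000.00 ÷ 1.0974 = CHF 72,974,302.90
CHF 72,974,302.90 ÷ 0.59784 = NZD 122,063,265.92
NZD 122,063,265.92 ÷ 1.4763 = USD 82,681,884.39
Profit = USD 82,681,884.39 − USD 80,082,000.00

Profit: USD 2,599,884.39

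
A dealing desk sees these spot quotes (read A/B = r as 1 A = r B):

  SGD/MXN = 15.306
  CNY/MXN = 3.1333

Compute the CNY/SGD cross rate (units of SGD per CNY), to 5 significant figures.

1 CNY × 3.1333 = 3.1333 MXN
3.1333 MXN ÷ 15.306 = 0.204711 SGD

CNY/SGD = 0.20471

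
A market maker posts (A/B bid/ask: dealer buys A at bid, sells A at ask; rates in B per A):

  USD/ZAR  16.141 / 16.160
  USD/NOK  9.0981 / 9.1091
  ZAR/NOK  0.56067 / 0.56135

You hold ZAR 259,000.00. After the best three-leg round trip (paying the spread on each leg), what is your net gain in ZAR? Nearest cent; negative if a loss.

Best loop ZAR → USD → NOK → ZAR:
ZAR 259,000.00 ÷ 16.160 (buy USD at ask) = USD 16,027.23
USD 16,027.23 × 9.0981 (sell USD at bid) = NOK 145,817.32
NOK 145,817.32 ÷ 0.56135 (buy ZAR at ask) = ZAR 259,761.86

Net profit: ZAR 761.86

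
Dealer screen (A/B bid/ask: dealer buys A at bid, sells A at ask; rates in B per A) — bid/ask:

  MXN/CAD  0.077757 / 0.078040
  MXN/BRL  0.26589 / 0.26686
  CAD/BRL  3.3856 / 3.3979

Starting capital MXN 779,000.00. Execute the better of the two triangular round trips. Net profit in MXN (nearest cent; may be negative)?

Net profit: MXN 2,108.94

Best loop MXN → BRL → CAD → MXN:
MXN 779,000.00 × 0.26589 (sell MXN at bid) = BRL 207,128.31
BRL 207,128.31 ÷ 3.3979 (buy CAD at ask) = CAD 60,957.74
CAD 60,957.74 ÷ 0.078040 (buy MXN at ask) = MXN 781,108.94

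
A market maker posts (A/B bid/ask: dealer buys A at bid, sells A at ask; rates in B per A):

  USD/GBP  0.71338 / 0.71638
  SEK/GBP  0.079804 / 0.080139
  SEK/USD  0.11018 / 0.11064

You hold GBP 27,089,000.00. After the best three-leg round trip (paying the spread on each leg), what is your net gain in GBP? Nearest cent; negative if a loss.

Best loop GBP → USD → SEK → GBP:
GBP 27,089,000.00 ÷ 0.71638 (buy USD at ask) = USD 37,813,730.14
USD 37,813,730.14 ÷ 0.11064 (buy SEK at ask) = SEK 341,772,687.48
SEK 341,772,687.48 × 0.079804 (sell SEK at bid) = GBP 27,274,827.55

Net profit: GBP 185,827.55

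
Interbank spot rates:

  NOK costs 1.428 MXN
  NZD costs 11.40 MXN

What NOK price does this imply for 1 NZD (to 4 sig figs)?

1 NZD × 11.40 = 11.4 MXN
11.4 MXN ÷ 1.428 = 7.98319 NOK

NZD/NOK = 7.983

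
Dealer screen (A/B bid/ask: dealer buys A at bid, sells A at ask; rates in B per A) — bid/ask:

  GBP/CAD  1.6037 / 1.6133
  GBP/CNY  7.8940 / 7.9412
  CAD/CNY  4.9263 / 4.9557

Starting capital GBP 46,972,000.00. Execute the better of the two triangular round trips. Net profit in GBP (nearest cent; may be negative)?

Net result: GBP -241,879.24 (no profitable arbitrage after spreads)

Best loop GBP → CAD → CNY → GBP:
GBP 46,972,000.00 × 1.6037 (sell GBP at bid) = CAD 75,328,996.40
CAD 75,328,996.40 × 4.9263 (sell CAD at bid) = CNY 371,093,234.97
CNY 371,093,234.97 ÷ 7.9412 (buy GBP at ask) = GBP 46,730,120.76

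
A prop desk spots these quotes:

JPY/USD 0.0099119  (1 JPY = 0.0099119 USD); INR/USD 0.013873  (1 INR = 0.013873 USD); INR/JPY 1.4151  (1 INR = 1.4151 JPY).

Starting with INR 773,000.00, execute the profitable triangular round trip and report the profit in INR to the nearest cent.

Profit: INR 8,543.49

Profitable loop is INR → JPY → USD → INR:
INR 773,000.00 × 1.4151 = JPY 1,093,872
JPY 1,093,872 × 0.0099119 = USD 10,842.35
USD 10,842.35 ÷ 0.013873 = INR 781,543.49
Profit = INR 781,543.49 − INR 773,000.00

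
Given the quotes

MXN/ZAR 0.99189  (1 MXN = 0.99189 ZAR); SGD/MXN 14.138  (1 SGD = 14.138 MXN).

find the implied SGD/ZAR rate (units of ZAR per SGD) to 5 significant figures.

1 SGD × 14.138 = 14.138 MXN
14.138 MXN × 0.99189 = 14.0233 ZAR

SGD/ZAR = 14.023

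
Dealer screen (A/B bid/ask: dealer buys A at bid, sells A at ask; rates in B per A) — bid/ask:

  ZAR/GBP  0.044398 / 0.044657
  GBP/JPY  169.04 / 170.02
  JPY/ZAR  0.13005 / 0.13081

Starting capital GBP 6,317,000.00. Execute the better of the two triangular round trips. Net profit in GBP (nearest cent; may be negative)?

Net profit: GBP 43,340.63

Best loop GBP → ZAR → JPY → GBP:
GBP 6,317,000.00 ÷ 0.044657 (buy ZAR at ask) = ZAR 141,455,986.74
ZAR 141,455,986.74 ÷ 0.13081 (buy JPY at ask) = JPY 1,081,385,114
JPY 1,081,385,114 ÷ 170.02 (buy GBP at ask) = GBP 6,360,340.63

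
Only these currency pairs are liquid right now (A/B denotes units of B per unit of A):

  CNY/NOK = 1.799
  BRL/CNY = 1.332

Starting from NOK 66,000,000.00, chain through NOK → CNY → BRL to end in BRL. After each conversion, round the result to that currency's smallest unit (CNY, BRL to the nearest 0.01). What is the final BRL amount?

NOK 66,000,000.00 ÷ 1.799 = CNY 36,687,048.36
CNY 36,687,048.36 ÷ 1.332 = BRL 27,542,829.10

BRL 27,542,829.10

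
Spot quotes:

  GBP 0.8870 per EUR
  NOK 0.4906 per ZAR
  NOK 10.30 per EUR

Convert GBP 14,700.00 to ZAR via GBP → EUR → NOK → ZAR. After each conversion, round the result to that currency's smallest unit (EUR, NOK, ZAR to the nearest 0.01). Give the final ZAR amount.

GBP 14,700.00 ÷ 0.8870 = EUR 16,572.72
EUR 16,572.72 × 10.30 = NOK 170,699.02
NOK 170,699.02 ÷ 0.4906 = ZAR 347,939.30

ZAR 347,939.30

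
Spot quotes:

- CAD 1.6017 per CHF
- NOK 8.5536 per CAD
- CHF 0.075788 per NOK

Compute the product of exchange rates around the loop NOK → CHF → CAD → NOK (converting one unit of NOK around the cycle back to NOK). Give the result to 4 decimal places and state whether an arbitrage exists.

1.0383 (arbitrage exists)

Around NOK → CHF → CAD → NOK: 1 × 0.075788 × 1.6017 × 8.5536 = 1.038318
Product > 1; profitable direction is NOK → CHF → CAD → NOK.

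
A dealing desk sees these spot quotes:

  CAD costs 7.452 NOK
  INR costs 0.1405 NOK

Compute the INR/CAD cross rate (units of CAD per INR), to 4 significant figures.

1 INR × 0.1405 = 0.1405 NOK
0.1405 NOK ÷ 7.452 = 0.018854 CAD

INR/CAD = 0.01885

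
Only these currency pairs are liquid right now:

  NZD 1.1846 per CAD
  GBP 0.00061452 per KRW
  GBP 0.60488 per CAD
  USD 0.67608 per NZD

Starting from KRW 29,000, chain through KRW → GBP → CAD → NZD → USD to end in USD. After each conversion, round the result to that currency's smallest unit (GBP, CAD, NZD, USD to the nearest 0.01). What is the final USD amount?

KRW 29,000 × 0.00061452 = GBP 17.82
GBP 17.82 ÷ 0.60488 = CAD 29.46
CAD 29.46 × 1.1846 = NZD 34.90
NZD 34.90 × 0.67608 = USD 23.60

USD 23.60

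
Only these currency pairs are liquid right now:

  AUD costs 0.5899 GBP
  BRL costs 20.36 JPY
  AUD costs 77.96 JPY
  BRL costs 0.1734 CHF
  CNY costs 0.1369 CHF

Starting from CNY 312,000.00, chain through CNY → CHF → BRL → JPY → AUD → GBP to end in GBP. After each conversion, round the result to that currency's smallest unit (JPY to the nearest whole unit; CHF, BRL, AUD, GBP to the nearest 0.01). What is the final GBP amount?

CNY 312,000.00 × 0.1369 = CHF 42,712.80
CHF 42,712.80 ÷ 0.1734 = BRL 246,325.26
BRL 246,325.26 × 20.36 = JPY 5,015,182
JPY 5,015,182 ÷ 77.96 = AUD 64,330.19
AUD 64,330.19 × 0.5899 = GBP 37,948.38

GBP 37,948.38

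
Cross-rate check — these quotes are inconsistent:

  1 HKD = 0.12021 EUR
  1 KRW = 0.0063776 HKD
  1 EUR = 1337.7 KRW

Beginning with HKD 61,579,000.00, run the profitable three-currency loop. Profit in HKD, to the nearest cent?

Profit: HKD 1,573,308.88

Profitable loop is HKD → EUR → KRW → HKD:
HKD 61,579,000.00 × 0.12021 = EUR 7,402,411.59
EUR 7,402,411.59 × 1337.7 = KRW 9,902,205,984
KRW 9,902,205,984 × 0.0063776 = HKD 63,152,308.88
Profit = HKD 63,152,308.88 − HKD 61,579,000.00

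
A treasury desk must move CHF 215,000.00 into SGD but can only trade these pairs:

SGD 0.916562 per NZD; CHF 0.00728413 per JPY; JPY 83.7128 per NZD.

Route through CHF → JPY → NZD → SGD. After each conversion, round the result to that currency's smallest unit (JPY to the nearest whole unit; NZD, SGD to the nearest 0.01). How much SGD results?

SGD 323,169.78

CHF 215,000.00 ÷ 0.00728413 = JPY 29,516,222
JPY 29,516,222 ÷ 83.7128 = NZD 352,589.11
NZD 352,589.11 × 0.916562 = SGD 323,169.78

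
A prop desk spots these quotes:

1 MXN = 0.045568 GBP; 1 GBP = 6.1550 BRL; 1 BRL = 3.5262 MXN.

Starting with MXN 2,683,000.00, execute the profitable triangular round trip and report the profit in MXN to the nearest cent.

Profit: MXN 29,849.53

Profitable loop is MXN → BRL → GBP → MXN:
MXN 2,683,000.00 ÷ 3.5262 = BRL 760,875.73
BRL 760,875.73 ÷ 6.1550 = GBP 123,619.13
GBP 123,619.13 ÷ 0.045568 = MXN 2,712,849.53
Profit = MXN 2,712,849.53 − MXN 2,683,000.00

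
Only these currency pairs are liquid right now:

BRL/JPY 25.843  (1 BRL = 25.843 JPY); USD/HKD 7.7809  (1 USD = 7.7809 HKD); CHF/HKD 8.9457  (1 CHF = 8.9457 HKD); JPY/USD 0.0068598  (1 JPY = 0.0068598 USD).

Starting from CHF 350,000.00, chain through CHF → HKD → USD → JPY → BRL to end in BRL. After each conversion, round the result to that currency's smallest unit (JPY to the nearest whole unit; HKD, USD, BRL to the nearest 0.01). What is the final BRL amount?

BRL 2,269,855.24

CHF 350,000.00 × 8.9457 = HKD 3,130,995.00
HKD 3,130,995.00 ÷ 7.7809 = USD 402,394.97
USD 402,394.97 ÷ 0.0068598 = JPY 58,659,869
JPY 58,659,869 ÷ 25.843 = BRL 2,269,855.24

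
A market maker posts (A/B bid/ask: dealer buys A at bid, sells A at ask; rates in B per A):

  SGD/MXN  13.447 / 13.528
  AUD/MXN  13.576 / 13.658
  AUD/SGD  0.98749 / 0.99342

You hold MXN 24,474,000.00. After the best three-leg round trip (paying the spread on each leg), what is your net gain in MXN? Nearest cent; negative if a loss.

Net profit: MXN 249,519.31

Best loop MXN → SGD → AUD → MXN:
MXN 24,474,000.00 ÷ 13.528 (buy SGD at ask) = SGD 1,809,136.61
SGD 1,809,136.61 ÷ 0.99342 (buy AUD at ask) = AUD 1,821,119.57
AUD 1,821,119.57 × 13.576 (sell AUD at bid) = MXN 24,723,519.31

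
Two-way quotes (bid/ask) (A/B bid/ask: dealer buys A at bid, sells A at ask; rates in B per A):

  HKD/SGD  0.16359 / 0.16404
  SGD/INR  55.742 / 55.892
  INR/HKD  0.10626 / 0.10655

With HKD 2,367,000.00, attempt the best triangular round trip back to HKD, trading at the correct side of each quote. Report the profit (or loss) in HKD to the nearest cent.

Net profit: HKD 55,955.25

Best loop HKD → INR → SGD → HKD:
HKD 2,367,000.00 ÷ 0.10655 (buy INR at ask) = INR 22,214,922.57
INR 22,214,922.57 ÷ 55.892 (buy SGD at ask) = SGD 397,461.58
SGD 397,461.58 ÷ 0.16404 (buy HKD at ask) = HKD 2,422,955.25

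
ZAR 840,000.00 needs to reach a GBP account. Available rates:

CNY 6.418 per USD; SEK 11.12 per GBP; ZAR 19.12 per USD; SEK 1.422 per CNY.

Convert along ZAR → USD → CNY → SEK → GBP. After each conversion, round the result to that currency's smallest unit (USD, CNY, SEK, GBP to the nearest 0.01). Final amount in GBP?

GBP 36,056.69

ZAR 840,000.00 ÷ 19.12 = USD 43,933.05
USD 43,933.05 × 6.418 = CNY 281,962.31
CNY 281,962.31 × 1.422 = SEK 400,950.40
SEK 400,950.40 ÷ 11.12 = GBP 36,056.69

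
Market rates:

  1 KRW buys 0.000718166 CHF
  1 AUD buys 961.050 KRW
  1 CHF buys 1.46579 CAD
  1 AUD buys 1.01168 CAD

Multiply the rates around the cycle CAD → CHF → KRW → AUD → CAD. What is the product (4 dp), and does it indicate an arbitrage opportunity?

Around CAD → CHF → KRW → AUD → CAD: 1 ÷ 1.46579 ÷ 0.000718166 ÷ 961.050 × 1.01168 = 1.000001
Product ≈ 1 (deviation 0.000%, within rounding noise).

1.0000 (no arbitrage)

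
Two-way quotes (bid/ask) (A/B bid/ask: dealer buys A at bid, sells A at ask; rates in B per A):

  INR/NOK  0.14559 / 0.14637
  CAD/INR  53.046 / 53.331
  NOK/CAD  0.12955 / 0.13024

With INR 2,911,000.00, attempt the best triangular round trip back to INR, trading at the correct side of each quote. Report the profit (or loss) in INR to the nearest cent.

Net profit: INR 1,485.75

Best loop INR → NOK → CAD → INR:
INR 2,911,000.00 × 0.14559 (sell INR at bid) = NOK 423,812.49
NOK 423,812.49 × 0.12955 (sell NOK at bid) = CAD 54,904.91
CAD 54,904.91 × 53.046 (sell CAD at bid) = INR 2,912,485.75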